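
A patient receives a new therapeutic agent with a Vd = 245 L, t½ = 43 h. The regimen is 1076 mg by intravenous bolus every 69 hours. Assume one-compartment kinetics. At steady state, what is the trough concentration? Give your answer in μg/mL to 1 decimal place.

Over one 69-h interval, 69/43 ≈ 1.6047 half-lives elapse, leaving f ≈ 0.3288 of each dose.
Accumulation ratio R = 1/(1 − f) ≈ 1/0.6712 ≈ 1.4899.
Each bolus raises the concentration by D/Vd = 1076/245 ≈ 4.392 μg/mL.
Cmax,ss = C₀/(1 − f) ≈ 4.392/0.6712 ≈ 6.544 μg/mL.
One interval later, Cmin,ss = Cmax,ss·e^(−kτ) ≈ 6.544 × 0.3288 ≈ 2.152 μg/mL.

2.2 μg/mL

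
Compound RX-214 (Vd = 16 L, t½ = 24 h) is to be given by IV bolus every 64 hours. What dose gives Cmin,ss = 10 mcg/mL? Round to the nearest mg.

τ/t½ = 64/24 ≈ 2.6667, so f = (1/2)^(64/24) ≈ 0.157490.
Cmin,ss = (D/Vd)·f/(1−f), so D = Cmin,ss·Vd·(1−f)/f.
D = 10 × 16 × (1−f)/f ≈ 10 × 16 × 5.34961 ≈ 855.94 mg.

856 mg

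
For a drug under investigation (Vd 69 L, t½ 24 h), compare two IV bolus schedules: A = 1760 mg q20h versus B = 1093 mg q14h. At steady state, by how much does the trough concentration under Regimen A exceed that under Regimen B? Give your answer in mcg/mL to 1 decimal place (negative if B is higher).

0.8 mcg/mL

Regimen A: f = (1/2)^(20/24) ≈ 0.5612; Cmin,ss = (1760/69)·f/(1−f) ≈ 32.622 mcg/mL.
Regimen B: f = (1/2)^(14/24) ≈ 0.6674; Cmin,ss = (1093/69)·f/(1−f) ≈ 31.786 mcg/mL.
Difference ≈ 32.622 − 31.786 ≈ 0.836 mcg/mL.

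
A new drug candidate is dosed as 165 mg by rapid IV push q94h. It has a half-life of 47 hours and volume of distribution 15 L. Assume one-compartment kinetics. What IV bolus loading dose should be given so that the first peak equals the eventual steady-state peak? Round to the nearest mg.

220 mg

f = (1/2)^(94/47) ≈ 0.250000; accumulation ratio R = 1/(1−f) ≈ 1.33333.
Loading dose to hit Cmax,ss on first dose: D_load = D_maint·R ≈ 165 × 1.33333 ≈ 220.00 mg.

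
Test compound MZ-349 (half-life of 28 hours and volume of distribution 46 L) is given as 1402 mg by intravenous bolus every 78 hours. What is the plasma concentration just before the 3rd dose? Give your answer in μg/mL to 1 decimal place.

f = (1/2)^(τ/t½) = (1/2)^(78/28) ≈ 0.1450.
C₀ = D/Vd = 1402/46 ≈ 30.478 μg/mL.
Before the 3rd dose, 2 doses have been given. Superposition: Cmin = C₀·(f + f²).
≈ 30.478 × (0.1450 + 0.0210) ≈ 30.478 × 0.1660 ≈ 5.059 μg/mL.

5.1 μg/mL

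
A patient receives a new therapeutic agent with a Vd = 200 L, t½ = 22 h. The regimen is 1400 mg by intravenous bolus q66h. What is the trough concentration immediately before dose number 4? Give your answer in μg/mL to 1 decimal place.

1.0 μg/mL

f = (1/2)^(τ/t½) = (1/2)^(66/22) ≈ 0.1250.
C₀ = D/Vd = 1400/200 ≈ 7.000 μg/mL.
Before the 4th dose, 3 doses have been given. Superposition: Cmin = C₀·(f + f² + … + f^3).
≈ 7.000 × (0.1250 + 0.0156 + 0.0020) ≈ 7.000 × 0.1426 ≈ 0.998 μg/mL.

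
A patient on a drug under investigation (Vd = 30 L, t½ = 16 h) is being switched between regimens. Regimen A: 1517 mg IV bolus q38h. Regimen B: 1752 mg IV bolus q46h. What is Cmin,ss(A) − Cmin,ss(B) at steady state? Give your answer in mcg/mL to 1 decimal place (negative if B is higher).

Regimen A: f = (1/2)^(38/16) ≈ 0.1928; Cmin,ss = (1517/30)·f/(1−f) ≈ 12.078 mcg/mL.
Regimen B: f = (1/2)^(46/16) ≈ 0.1363; Cmin,ss = (1752/30)·f/(1−f) ≈ 9.216 mcg/mL.
Difference ≈ 12.078 − 9.216 ≈ 2.862 mcg/mL.

2.9 mcg/mL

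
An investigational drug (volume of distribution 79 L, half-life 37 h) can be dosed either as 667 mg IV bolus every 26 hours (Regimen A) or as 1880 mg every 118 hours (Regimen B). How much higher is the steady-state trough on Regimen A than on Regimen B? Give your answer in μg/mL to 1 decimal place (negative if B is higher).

10.5 μg/mL

Regimen A: f = (1/2)^(26/37) ≈ 0.6144; Cmin,ss = (667/79)·f/(1−f) ≈ 13.453 μg/mL.
Regimen B: f = (1/2)^(118/37) ≈ 0.1096; Cmin,ss = (1880/79)·f/(1−f) ≈ 2.929 μg/mL.
Difference ≈ 13.453 − 2.929 ≈ 10.524 μg/mL.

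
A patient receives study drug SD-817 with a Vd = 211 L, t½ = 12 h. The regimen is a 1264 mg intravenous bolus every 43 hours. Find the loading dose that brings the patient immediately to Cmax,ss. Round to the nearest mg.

f = (1/2)^(43/12) ≈ 0.083427; accumulation ratio R = 1/(1−f) ≈ 1.09102.
Loading dose to hit Cmax,ss on first dose: D_load = D_maint·R ≈ 1264 × 1.09102 ≈ 1379.05 mg.

1379 mg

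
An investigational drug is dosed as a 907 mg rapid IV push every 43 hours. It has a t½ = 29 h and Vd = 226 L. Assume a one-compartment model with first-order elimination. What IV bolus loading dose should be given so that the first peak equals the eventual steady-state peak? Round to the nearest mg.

1412 mg

f = (1/2)^(43/29) ≈ 0.357804; accumulation ratio R = 1/(1−f) ≈ 1.55716.
Loading dose to hit Cmax,ss on first dose: D_load = D_maint·R ≈ 907 × 1.55716 ≈ 1412.34 mg.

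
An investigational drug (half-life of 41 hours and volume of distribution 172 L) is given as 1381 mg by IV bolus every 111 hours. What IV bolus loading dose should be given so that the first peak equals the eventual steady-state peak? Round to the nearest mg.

f = (1/2)^(111/41) ≈ 0.153115; accumulation ratio R = 1/(1−f) ≈ 1.18080.
Loading dose to hit Cmax,ss on first dose: D_load = D_maint·R ≈ 1381 × 1.18080 ≈ 1630.68 mg.

1631 mg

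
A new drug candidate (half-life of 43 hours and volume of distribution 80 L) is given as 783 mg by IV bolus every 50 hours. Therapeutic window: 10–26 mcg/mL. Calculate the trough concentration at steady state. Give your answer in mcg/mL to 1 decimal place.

k = ln2/t½ = ln2/43 ≈ 0.016120 h⁻¹; fraction remaining f = e^(−kτ) = e^(−0.016120×50) ≈ 0.4466.
Each bolus raises the concentration by D/Vd = 783/80 ≈ 9.787 mcg/mL.
Steady-state trough Cmin,ss = C₀·f/(1−f) ≈ 9.787 × 0.4466/0.5534 ≈ 7.898 mcg/mL.
Trough 7.9 mcg/mL vs MEC 10 mcg/mL: subtherapeutic.

7.9 mcg/mL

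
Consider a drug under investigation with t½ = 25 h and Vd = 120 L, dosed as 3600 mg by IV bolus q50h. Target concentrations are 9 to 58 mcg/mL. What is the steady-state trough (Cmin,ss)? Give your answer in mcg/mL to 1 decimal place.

10.0 mcg/mL

The dosing interval is 2 half-lives, so f = 2^(−2) = 0.25.
Accumulation ratio R = 1/(1 − f) = 1/0.75 = 4/3.
Single-dose peak C₀ = D/Vd = 3600/120 = 30 mcg/mL.
Steady-state peak Cmax,ss = C₀·R = 30 × 4/3 ≈ 40.000 mcg/mL.
Steady-state trough Cmin,ss = Cmax,ss·f ≈ 40.000 × 0.25 ≈ 10.000 mcg/mL.
Trough 10.0 mcg/mL vs MEC 9 mcg/mL: adequate.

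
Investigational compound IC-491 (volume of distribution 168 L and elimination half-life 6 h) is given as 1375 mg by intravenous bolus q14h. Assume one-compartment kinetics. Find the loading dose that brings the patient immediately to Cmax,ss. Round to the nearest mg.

f = (1/2)^(14/6) ≈ 0.198425; accumulation ratio R = 1/(1−f) ≈ 1.24754.
Loading dose to hit Cmax,ss on first dose: D_load = D_maint·R ≈ 1375 × 1.24754 ≈ 1715.37 mg.

1715 mg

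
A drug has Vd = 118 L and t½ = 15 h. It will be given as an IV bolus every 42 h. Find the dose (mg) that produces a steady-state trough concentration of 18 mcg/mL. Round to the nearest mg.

12668 mg

τ/t½ = 42/15 ≈ 2.8, so f = (1/2)^(42/15) ≈ 0.143587.
Cmin,ss = (D/Vd)·f/(1−f), so D = Cmin,ss·Vd·(1−f)/f.
D = 18 × 118 × (1−f)/f ≈ 18 × 118 × 5.96442 ≈ 12668.43 mg.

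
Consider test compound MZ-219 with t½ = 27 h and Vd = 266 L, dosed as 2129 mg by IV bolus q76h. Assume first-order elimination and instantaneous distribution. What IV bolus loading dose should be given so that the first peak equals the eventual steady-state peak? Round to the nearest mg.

f = (1/2)^(76/27) ≈ 0.142120; accumulation ratio R = 1/(1−f) ≈ 1.16566.
Loading dose to hit Cmax,ss on first dose: D_load = D_maint·R ≈ 2129 × 1.16566 ≈ 2481.69 mg.

2482 mg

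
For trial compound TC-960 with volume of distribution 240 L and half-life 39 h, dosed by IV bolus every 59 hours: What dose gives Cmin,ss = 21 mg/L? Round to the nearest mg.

9343 mg

τ/t½ = 59/39 ≈ 1.5128, so f = (1/2)^(59/39) ≈ 0.350425.
Cmin,ss = (D/Vd)·f/(1−f), so D = Cmin,ss·Vd·(1−f)/f.
D = 21 × 240 × (1−f)/f ≈ 21 × 240 × 1.85368 ≈ 9342.55 mg.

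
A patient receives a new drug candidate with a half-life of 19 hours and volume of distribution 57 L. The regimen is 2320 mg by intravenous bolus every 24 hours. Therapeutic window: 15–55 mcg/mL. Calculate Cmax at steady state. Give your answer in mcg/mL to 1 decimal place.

k = ln2/t½ = ln2/19 ≈ 0.036481 h⁻¹; fraction remaining f = e^(−kτ) = e^(−0.036481×24) ≈ 0.4166.
At steady state, accumulation factor R = 1/(1 − e^(−kτ)) ≈ 1.7141.
Each bolus raises the concentration by D/Vd = 2320/57 ≈ 40.702 mcg/mL.
Steady-state peak Cmax,ss = C₀·R ≈ 40.702 × 1.7141 ≈ 69.767 mcg/mL.
Peak 69.8 mcg/mL vs MTC 55 mcg/mL: exceeds toxic threshold.

69.8 mcg/mL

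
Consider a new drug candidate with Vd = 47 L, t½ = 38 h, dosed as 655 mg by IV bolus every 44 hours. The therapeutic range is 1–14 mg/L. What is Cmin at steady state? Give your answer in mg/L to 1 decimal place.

11.3 mg/L

τ/t½ = 44/38 ≈ 1.1579, so fraction remaining f = (1/2)^(44/38) ≈ 0.4482.
Accumulation ratio R = 1/(1 − f) ≈ 1/0.5518 ≈ 1.8123.
Single-dose peak C₀ = D/Vd = 655/47 ≈ 13.936 mg/L.
Steady-state peak Cmax,ss = C₀·R ≈ 13.936 × 1.8123 ≈ 25.256 mg/L.
One interval later, Cmin,ss = Cmax,ss·e^(−kτ) ≈ 25.256 × 0.4482 ≈ 11.320 mg/L.
Trough 11.3 mg/L vs MEC 1 mg/L: adequate.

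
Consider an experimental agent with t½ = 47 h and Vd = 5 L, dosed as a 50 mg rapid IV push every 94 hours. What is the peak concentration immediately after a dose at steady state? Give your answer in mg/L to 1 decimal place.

τ = 94 h = 2 half-lives, so f = (1/2)^2 = 0.25.
At steady state, R = 1/(1 − 0.25) = 4/3.
Single-dose peak C₀ = D/Vd = 50/5 = 10 mg/L.
Steady-state peak Cmax,ss = C₀·R = 10 × 4/3 ≈ 13.333 mg/L.

13.3 mg/L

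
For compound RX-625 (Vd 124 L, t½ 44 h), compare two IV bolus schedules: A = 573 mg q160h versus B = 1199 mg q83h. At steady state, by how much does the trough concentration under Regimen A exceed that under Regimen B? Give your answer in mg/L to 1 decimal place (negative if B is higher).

-3.2 mg/L

Regimen A: f = (1/2)^(160/44) ≈ 0.0804; Cmin,ss = (573/124)·f/(1−f) ≈ 0.404 mg/L.
Regimen B: f = (1/2)^(83/44) ≈ 0.2705; Cmin,ss = (1199/124)·f/(1−f) ≈ 3.585 mg/L.
Difference ≈ 0.404 − 3.585 ≈ -3.181 mg/L.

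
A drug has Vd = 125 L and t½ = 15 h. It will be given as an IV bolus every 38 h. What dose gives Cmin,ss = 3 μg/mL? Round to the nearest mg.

τ/t½ = 38/15 ≈ 2.5333, so f = (1/2)^(38/15) ≈ 0.172739.
Cmin,ss = (D/Vd)·f/(1−f), so D = Cmin,ss·Vd·(1−f)/f.
D = 3 × 125 × (1−f)/f ≈ 3 × 125 × 4.78908 ≈ 1795.90 mg.

1796 mg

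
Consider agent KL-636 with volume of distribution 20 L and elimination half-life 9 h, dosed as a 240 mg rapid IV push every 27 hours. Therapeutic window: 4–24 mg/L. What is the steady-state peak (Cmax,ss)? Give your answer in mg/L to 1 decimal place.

13.7 mg/L

τ = 27 h = 3 half-lives, so f = (1/2)^3 = 0.125.
Accumulation ratio R = 1/(1 − f) = 1/0.875 = 8/7.
Single-dose peak C₀ = D/Vd = 240/20 = 12 mg/L.
Steady-state peak Cmax,ss = C₀·R = 12 × 8/7 ≈ 13.714 mg/L.
Peak 13.7 mg/L vs MTC 24 mg/L: below toxic threshold.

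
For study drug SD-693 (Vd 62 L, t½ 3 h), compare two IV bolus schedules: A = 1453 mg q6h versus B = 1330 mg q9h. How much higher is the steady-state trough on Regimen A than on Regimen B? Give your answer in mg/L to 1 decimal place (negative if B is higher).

4.7 mg/L

Regimen A: f = (1/2)^(6/3) ≈ 0.2500; Cmin,ss = (1453/62)·f/(1−f) ≈ 7.812 mg/L.
Regimen B: f = (1/2)^(9/3) ≈ 0.1250; Cmin,ss = (1330/62)·f/(1−f) ≈ 3.065 mg/L.
Difference ≈ 7.812 − 3.065 ≈ 4.747 mg/L.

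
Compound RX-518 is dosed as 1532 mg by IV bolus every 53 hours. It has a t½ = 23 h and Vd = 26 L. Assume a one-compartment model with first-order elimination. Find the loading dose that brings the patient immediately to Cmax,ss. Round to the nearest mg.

f = (1/2)^(53/23) ≈ 0.202452; accumulation ratio R = 1/(1−f) ≈ 1.25384.
Loading dose to hit Cmax,ss on first dose: D_load = D_maint·R ≈ 1532 × 1.25384 ≈ 1920.88 mg.

1921 mg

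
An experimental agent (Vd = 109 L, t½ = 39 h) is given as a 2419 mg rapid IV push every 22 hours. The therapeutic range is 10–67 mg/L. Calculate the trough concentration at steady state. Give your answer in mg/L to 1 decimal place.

46.4 mg/L

τ/t½ = 22/39 ≈ 0.5641, so fraction remaining f = (1/2)^(22/39) ≈ 0.6764.
At steady state, accumulation factor R = 1/(1 − e^(−kτ)) ≈ 3.0902.
Single-dose peak C₀ = D/Vd = 2419/109 ≈ 22.193 mg/L.
Cmax,ss = C₀/(1 − f) ≈ 22.193/0.3236 ≈ 68.582 mg/L.
Steady-state trough Cmin,ss = Cmax,ss·f ≈ 68.582 × 0.6764 ≈ 46.389 mg/L.
Trough 46.4 mg/L vs MEC 10 mg/L: adequate.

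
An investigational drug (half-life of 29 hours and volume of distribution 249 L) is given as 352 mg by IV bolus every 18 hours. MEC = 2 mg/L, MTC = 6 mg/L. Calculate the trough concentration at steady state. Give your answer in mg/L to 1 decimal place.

Over one 18-h interval, 18/29 ≈ 0.62069 half-lives elapse, leaving f ≈ 0.6504 of each dose.
At steady state, accumulation factor R = 1/(1 − e^(−kτ)) ≈ 2.8604.
Each bolus raises the concentration by D/Vd = 352/249 ≈ 1.414 mg/L.
Cmax,ss = C₀/(1 − f) ≈ 1.414/0.3496 ≈ 4.045 mg/L.
One interval later, Cmin,ss = Cmax,ss·e^(−kτ) ≈ 4.045 × 0.6504 ≈ 2.631 mg/L.
Trough 2.6 mg/L vs MEC 2 mg/L: adequate.

2.6 mg/L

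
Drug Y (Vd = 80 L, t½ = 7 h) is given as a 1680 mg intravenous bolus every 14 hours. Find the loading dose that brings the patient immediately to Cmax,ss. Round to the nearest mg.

2240 mg

f = (1/2)^(14/7) ≈ 0.250000; accumulation ratio R = 1/(1−f) ≈ 1.33333.
Loading dose to hit Cmax,ss on first dose: D_load = D_maint·R ≈ 1680 × 1.33333 ≈ 2239.99 mg.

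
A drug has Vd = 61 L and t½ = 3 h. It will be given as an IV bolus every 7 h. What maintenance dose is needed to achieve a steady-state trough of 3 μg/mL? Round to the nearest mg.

739 mg

τ/t½ = 7/3 ≈ 2.3333, so f = (1/2)^(7/3) ≈ 0.198425.
Cmin,ss = (D/Vd)·f/(1−f), so D = Cmin,ss·Vd·(1−f)/f.
D = 3 × 61 × (1−f)/f ≈ 3 × 61 × 4.03969 ≈ 739.26 mg.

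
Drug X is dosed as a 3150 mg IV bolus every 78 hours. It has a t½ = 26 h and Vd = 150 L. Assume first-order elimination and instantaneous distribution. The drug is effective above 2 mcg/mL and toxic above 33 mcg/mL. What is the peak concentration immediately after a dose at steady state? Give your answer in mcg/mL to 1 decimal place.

24.0 mcg/mL

τ = 78 h = 3 half-lives, so f = (1/2)^3 = 0.125.
Accumulation ratio R = 1/(1 − f) = 1/0.875 = 8/7.
Single-dose peak C₀ = D/Vd = 3150/150 = 21 mcg/mL.
Steady-state peak Cmax,ss = C₀·R = 21 × 8/7 ≈ 24.000 mcg/mL.
Peak 24.0 mcg/mL vs MTC 33 mcg/mL: below toxic threshold.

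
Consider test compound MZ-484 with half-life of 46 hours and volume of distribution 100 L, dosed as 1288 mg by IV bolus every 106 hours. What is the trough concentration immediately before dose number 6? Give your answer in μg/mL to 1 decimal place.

3.3 μg/mL

f = (1/2)^(τ/t½) = (1/2)^(106/46) ≈ 0.2025.
C₀ = D/Vd = 1288/100 ≈ 12.880 μg/mL.
Before the 6th dose, 5 doses have been given. Superposition: Cmin = C₀·(f + f² + … + f^5).
≈ 12.880 × (0.2025 + 0.0410 + 0.0083 + 0.0017 + 0.0003) ≈ 12.880 × 0.2538 ≈ 3.269 μg/mL.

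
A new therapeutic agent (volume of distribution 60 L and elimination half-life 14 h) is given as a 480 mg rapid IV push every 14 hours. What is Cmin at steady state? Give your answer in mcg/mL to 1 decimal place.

τ = 14 h = 1 half-life, so f = (1/2)^1 = 0.5.
At steady state, R = 1/(1 − 0.5) = 2/1.
Single-dose peak C₀ = D/Vd = 480/60 = 8 mcg/mL.
Steady-state peak Cmax,ss = C₀·R = 8 × 2/1 ≈ 16.000 mcg/mL.
Steady-state trough Cmin,ss = Cmax,ss·f ≈ 16.000 × 0.5 ≈ 8.000 mcg/mL.

8.0 mcg/mL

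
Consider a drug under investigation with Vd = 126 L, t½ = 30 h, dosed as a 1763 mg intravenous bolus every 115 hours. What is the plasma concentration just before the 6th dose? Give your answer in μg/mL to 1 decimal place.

1.1 μg/mL

f = (1/2)^(τ/t½) = (1/2)^(115/30) ≈ 0.0702.
C₀ = D/Vd = 1763/126 ≈ 13.992 μg/mL.
Before the 6th dose, 5 doses have been given. Superposition: Cmin = C₀·(f + f² + … + f^5).
≈ 13.992 × (0.0702 + 0.0049 + 0.0003 + 0.0000 + 0.0000) ≈ 13.992 × 0.0754 ≈ 1.055 μg/mL.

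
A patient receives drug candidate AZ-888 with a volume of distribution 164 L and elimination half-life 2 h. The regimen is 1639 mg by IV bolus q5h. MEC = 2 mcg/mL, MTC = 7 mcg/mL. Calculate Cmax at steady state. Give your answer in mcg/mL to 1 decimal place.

k = ln2/t½ = ln2/2 ≈ 0.346574 h⁻¹; fraction remaining f = e^(−kτ) = e^(−0.346574×5) ≈ 0.1768.
Accumulation ratio R = 1/(1 − f) ≈ 1/0.8232 ≈ 1.2148.
Single-dose peak C₀ = D/Vd = 1639/164 ≈ 9.994 mcg/mL.
Cmax,ss = C₀/(1 − f) ≈ 9.994/0.8232 ≈ 12.140 mcg/mL.
Peak 12.1 mcg/mL vs MTC 7 mcg/mL: exceeds toxic threshold.

12.1 mcg/mL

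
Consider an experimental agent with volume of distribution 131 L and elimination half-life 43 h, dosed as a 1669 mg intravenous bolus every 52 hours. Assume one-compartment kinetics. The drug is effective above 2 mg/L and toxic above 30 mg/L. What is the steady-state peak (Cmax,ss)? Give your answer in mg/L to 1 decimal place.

k = ln2/t½ = ln2/43 ≈ 0.016120 h⁻¹; fraction remaining f = e^(−kτ) = e^(−0.016120×52) ≈ 0.4325.
Accumulation ratio R = 1/(1 − f) ≈ 1/0.5675 ≈ 1.7621.
Single-dose peak C₀ = D/Vd = 1669/131 ≈ 12.740 mg/L.
Steady-state peak Cmax,ss = C₀·R ≈ 12.740 × 1.7621 ≈ 22.449 mg/L.
Peak 22.4 mg/L vs MTC 30 mg/L: below toxic threshold.

22.4 mg/L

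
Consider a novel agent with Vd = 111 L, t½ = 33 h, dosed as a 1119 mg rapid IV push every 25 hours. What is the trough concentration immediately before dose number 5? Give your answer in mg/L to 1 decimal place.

f = (1/2)^(τ/t½) = (1/2)^(25/33) ≈ 0.5915.
C₀ = D/Vd = 1119/111 ≈ 10.081 mg/L.
Before the 5th dose, 4 doses have been given. Superposition: Cmin = C₀·(f + f² + … + f^4).
≈ 10.081 × (0.5915 + 0.3499 + 0.2069 + 0.1224) ≈ 10.081 × 1.2707 ≈ 12.810 mg/L.

12.8 mg/L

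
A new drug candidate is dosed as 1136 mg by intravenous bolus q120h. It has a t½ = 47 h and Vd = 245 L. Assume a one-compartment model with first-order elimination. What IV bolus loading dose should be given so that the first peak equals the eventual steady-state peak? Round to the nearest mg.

1369 mg

f = (1/2)^(120/47) ≈ 0.170378; accumulation ratio R = 1/(1−f) ≈ 1.20537.
Loading dose to hit Cmax,ss on first dose: D_load = D_maint·R ≈ 1136 × 1.20537 ≈ 1369.30 mg.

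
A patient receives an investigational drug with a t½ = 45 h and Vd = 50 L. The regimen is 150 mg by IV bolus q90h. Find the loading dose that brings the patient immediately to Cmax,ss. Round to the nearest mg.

200 mg

f = (1/2)^(90/45) ≈ 0.250000; accumulation ratio R = 1/(1−f) ≈ 1.33333.
Loading dose to hit Cmax,ss on first dose: D_load = D_maint·R ≈ 150 × 1.33333 ≈ 200.00 mg.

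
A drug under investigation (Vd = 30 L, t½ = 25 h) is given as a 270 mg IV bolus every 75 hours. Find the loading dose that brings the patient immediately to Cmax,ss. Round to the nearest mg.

f = (1/2)^(75/25) ≈ 0.125000; accumulation ratio R = 1/(1−f) ≈ 1.14286.
Loading dose to hit Cmax,ss on first dose: D_load = D_maint·R ≈ 270 × 1.14286 ≈ 308.57 mg.

309 mg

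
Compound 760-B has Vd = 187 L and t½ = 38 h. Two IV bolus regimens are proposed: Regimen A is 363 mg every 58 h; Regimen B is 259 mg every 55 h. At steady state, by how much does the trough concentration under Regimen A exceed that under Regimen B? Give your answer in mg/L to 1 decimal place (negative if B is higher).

Regimen A: f = (1/2)^(58/38) ≈ 0.3472; Cmin,ss = (363/187)·f/(1−f) ≈ 1.032 mg/L.
Regimen B: f = (1/2)^(55/38) ≈ 0.3667; Cmin,ss = (259/187)·f/(1−f) ≈ 0.802 mg/L.
Difference ≈ 1.032 − 0.802 ≈ 0.230 mg/L.

0.2 mg/L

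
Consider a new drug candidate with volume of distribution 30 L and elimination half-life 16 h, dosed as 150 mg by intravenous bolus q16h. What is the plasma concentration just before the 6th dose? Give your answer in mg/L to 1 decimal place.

4.8 mg/L

f = (1/2)^(τ/t½) = (1/2)^(16/16) ≈ 0.5000.
C₀ = D/Vd = 150/30 ≈ 5.000 mg/L.
Before the 6th dose, 5 doses have been given. Superposition: Cmin = C₀·(f + f² + … + f^5).
≈ 5.000 × (0.5000 + 0.2500 + 0.1250 + 0.0625 + 0.0313) ≈ 5.000 × 0.9688 ≈ 4.844 mg/L.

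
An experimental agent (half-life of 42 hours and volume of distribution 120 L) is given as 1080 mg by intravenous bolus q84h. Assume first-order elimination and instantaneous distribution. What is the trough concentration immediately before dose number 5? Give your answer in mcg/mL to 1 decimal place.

f = (1/2)^(τ/t½) = (1/2)^(84/42) ≈ 0.2500.
C₀ = D/Vd = 1080/120 ≈ 9.000 mcg/mL.
Before the 5th dose, 4 doses have been given. Superposition: Cmin = C₀·(f + f² + … + f^4).
≈ 9.000 × (0.2500 + 0.0625 + 0.0156 + 0.0039) ≈ 9.000 × 0.3320 ≈ 2.988 mcg/mL.

3.0 mcg/mL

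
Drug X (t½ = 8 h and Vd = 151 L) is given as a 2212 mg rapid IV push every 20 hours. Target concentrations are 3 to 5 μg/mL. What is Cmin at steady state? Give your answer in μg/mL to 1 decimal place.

Over one 20-h interval, 20/8 ≈ 2.5 half-lives elapse, leaving f ≈ 0.1768 of each dose.
Each bolus raises the concentration by D/Vd = 2212/151 ≈ 14.649 μg/mL.
Steady-state trough Cmin,ss = C₀·f/(1−f) ≈ 14.649 × 0.1768/0.8232 ≈ 3.146 μg/mL.
Trough 3.1 μg/mL vs MEC 3 μg/mL: adequate.

3.1 μg/mL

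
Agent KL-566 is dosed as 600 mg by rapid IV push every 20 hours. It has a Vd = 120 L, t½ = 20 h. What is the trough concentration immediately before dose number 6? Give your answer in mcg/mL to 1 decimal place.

f = (1/2)^(τ/t½) = (1/2)^(20/20) ≈ 0.5000.
C₀ = D/Vd = 600/120 ≈ 5.000 mcg/mL.
Before the 6th dose, 5 doses have been given. Superposition: Cmin = C₀·(f + f² + … + f^5).
≈ 5.000 × (0.5000 + 0.2500 + 0.1250 + 0.0625 + 0.0313) ≈ 5.000 × 0.9688 ≈ 4.844 mcg/mL.

4.8 mcg/mL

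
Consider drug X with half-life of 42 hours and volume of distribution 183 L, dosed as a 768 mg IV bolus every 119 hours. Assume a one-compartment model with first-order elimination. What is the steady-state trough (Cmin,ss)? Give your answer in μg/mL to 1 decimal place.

0.7 μg/mL

τ/t½ = 119/42 ≈ 2.8333, so fraction remaining f = (1/2)^(119/42) ≈ 0.1403.
At steady state, accumulation factor R = 1/(1 − e^(−kτ)) ≈ 1.1632.
Each bolus raises the concentration by D/Vd = 768/183 ≈ 4.197 μg/mL.
Steady-state peak Cmax,ss = C₀·R ≈ 4.197 × 1.1632 ≈ 4.882 μg/mL.
Steady-state trough Cmin,ss = Cmax,ss·f ≈ 4.882 × 0.1403 ≈ 0.685 μg/mL.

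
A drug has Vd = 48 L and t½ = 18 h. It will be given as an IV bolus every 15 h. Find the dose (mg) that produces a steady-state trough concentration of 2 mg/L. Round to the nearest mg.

τ/t½ = 15/18 ≈ 0.83333, so f = (1/2)^(15/18) ≈ 0.561231.
Cmin,ss = (D/Vd)·f/(1−f), so D = Cmin,ss·Vd·(1−f)/f.
D = 2 × 48 × (1−f)/f ≈ 2 × 48 × 0.78180 ≈ 75.05 mg.

75 mg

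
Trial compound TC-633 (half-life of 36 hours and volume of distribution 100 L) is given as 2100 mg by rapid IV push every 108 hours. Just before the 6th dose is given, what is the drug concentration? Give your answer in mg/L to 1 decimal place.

f = (1/2)^(τ/t½) = (1/2)^(108/36) ≈ 0.1250.
C₀ = D/Vd = 2100/100 ≈ 21.000 mg/L.
Before the 6th dose, 5 doses have been given. Superposition: Cmin = C₀·(f + f² + … + f^5).
≈ 21.000 × (0.1250 + 0.0156 + 0.0020 + 0.0002 + 0.0000) ≈ 21.000 × 0.1428 ≈ 2.999 mg/L.

3.0 mg/L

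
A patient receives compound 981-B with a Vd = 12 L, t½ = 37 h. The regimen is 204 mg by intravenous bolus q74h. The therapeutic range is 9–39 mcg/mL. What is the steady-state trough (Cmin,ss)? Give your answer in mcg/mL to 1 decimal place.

τ = 74 h = 2 half-lives, so f = (1/2)^2 = 0.25.
Accumulation ratio R = 1/(1 − f) = 1/0.75 = 4/3.
Single-dose peak C₀ = D/Vd = 204/12 = 17 mcg/mL.
Steady-state peak Cmax,ss = C₀·R = 17 × 4/3 ≈ 22.667 mcg/mL.
Steady-state trough Cmin,ss = Cmax,ss·f ≈ 22.667 × 0.25 ≈ 5.667 mcg/mL.
Trough 5.7 mcg/mL vs MEC 9 mcg/mL: subtherapeutic.

5.7 mcg/mL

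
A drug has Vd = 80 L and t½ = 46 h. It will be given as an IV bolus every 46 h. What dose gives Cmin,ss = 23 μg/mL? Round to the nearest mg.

1840 mg

τ/t½ = 46/46 ≈ 1, so f = (1/2)^(46/46) ≈ 0.500000.
Cmin,ss = (D/Vd)·f/(1−f), so D = Cmin,ss·Vd·(1−f)/f.
D = 23 × 80 × (1−f)/f ≈ 23 × 80 × 1.00000 ≈ 1840.00 mg.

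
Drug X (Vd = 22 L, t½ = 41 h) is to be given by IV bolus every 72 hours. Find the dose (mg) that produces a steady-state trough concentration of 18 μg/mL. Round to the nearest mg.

τ/t½ = 72/41 ≈ 1.7561, so f = (1/2)^(72/41) ≈ 0.296048.
Cmin,ss = (D/Vd)·f/(1−f), so D = Cmin,ss·Vd·(1−f)/f.
D = 18 × 22 × (1−f)/f ≈ 18 × 22 × 2.37783 ≈ 941.62 mg.

942 mg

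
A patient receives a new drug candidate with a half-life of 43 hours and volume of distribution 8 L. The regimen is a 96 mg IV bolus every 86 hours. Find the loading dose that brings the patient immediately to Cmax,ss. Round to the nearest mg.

128 mg

f = (1/2)^(86/43) ≈ 0.250000; accumulation ratio R = 1/(1−f) ≈ 1.33333.
Loading dose to hit Cmax,ss on first dose: D_load = D_maint·R ≈ 96 × 1.33333 ≈ 128.00 mg.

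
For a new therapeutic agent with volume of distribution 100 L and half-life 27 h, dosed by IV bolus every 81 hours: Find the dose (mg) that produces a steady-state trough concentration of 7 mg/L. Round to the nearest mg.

τ/t½ = 81/27 ≈ 3, so f = (1/2)^(81/27) ≈ 0.125000.
Cmin,ss = (D/Vd)·f/(1−f), so D = Cmin,ss·Vd·(1−f)/f.
D = 7 × 100 × (1−f)/f ≈ 7 × 100 × 7.00000 ≈ 4900.00 mg.

4900 mg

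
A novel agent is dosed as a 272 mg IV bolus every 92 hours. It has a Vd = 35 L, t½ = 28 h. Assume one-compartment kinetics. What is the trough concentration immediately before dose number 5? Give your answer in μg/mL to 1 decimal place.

f = (1/2)^(τ/t½) = (1/2)^(92/28) ≈ 0.1025.
C₀ = D/Vd = 272/35 ≈ 7.771 μg/mL.
Before the 5th dose, 4 doses have been given. Superposition: Cmin = C₀·(f + f² + … + f^4).
≈ 7.771 × (0.1025 + 0.0105 + 0.0011 + 0.0001) ≈ 7.771 × 0.1142 ≈ 0.887 μg/mL.

0.9 μg/mL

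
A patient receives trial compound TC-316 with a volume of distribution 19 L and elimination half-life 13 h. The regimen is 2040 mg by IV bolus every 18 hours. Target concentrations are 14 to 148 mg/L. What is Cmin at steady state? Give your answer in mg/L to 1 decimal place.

66.6 mg/L

Over one 18-h interval, 18/13 ≈ 1.3846 half-lives elapse, leaving f ≈ 0.3830 of each dose.
Each bolus raises the concentration by D/Vd = 2040/19 ≈ 107.368 mg/L.
Steady-state trough Cmin,ss = C₀·f/(1−f) ≈ 107.368 × 0.3830/0.6170 ≈ 66.648 mg/L.
Trough 66.6 mg/L vs MEC 14 mg/L: adequate.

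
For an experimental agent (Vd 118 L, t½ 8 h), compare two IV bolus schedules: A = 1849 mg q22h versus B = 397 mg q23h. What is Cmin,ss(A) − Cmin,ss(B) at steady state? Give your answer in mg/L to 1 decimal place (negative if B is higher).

2.2 mg/L

Regimen A: f = (1/2)^(22/8) ≈ 0.1487; Cmin,ss = (1849/118)·f/(1−f) ≈ 2.737 mg/L.
Regimen B: f = (1/2)^(23/8) ≈ 0.1363; Cmin,ss = (397/118)·f/(1−f) ≈ 0.531 mg/L.
Difference ≈ 2.737 − 0.531 ≈ 2.206 mg/L.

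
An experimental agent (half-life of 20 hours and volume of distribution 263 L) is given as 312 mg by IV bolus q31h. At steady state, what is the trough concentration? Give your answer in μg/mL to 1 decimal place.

k = ln2/t½ = ln2/20 ≈ 0.034657 h⁻¹; fraction remaining f = e^(−kτ) = e^(−0.034657×31) ≈ 0.3415.
At steady state, accumulation factor R = 1/(1 − e^(−kτ)) ≈ 1.5186.
Single-dose peak C₀ = D/Vd = 312/263 ≈ 1.186 μg/mL.
Cmax,ss = C₀/(1 − f) ≈ 1.186/0.6585 ≈ 1.801 μg/mL.
One interval later, Cmin,ss = Cmax,ss·e^(−kτ) ≈ 1.801 × 0.3415 ≈ 0.615 μg/mL.

0.6 μg/mL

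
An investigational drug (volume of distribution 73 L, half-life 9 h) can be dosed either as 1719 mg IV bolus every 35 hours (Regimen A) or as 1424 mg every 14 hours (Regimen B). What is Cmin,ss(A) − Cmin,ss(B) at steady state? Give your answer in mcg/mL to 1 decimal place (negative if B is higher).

-8.4 mcg/mL

Regimen A: f = (1/2)^(35/9) ≈ 0.0675; Cmin,ss = (1719/73)·f/(1−f) ≈ 1.705 mcg/mL.
Regimen B: f = (1/2)^(14/9) ≈ 0.3402; Cmin,ss = (1424/73)·f/(1−f) ≈ 10.058 mcg/mL.
Difference ≈ 1.705 − 10.058 ≈ -8.353 mcg/mL.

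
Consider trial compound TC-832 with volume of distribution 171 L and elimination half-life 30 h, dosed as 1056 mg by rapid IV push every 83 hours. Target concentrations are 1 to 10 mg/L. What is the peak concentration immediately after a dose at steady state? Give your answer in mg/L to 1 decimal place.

7.2 mg/L

k = ln2/t½ = ln2/30 ≈ 0.023105 h⁻¹; fraction remaining f = e^(−kτ) = e^(−0.023105×83) ≈ 0.1469.
At steady state, accumulation factor R = 1/(1 − e^(−kτ)) ≈ 1.1722.
Each bolus raises the concentration by D/Vd = 1056/171 ≈ 6.175 mg/L.
Steady-state peak Cmax,ss = C₀·R ≈ 6.175 × 1.1722 ≈ 7.238 mg/L.
Peak 7.2 mg/L vs MTC 10 mg/L: below toxic threshold.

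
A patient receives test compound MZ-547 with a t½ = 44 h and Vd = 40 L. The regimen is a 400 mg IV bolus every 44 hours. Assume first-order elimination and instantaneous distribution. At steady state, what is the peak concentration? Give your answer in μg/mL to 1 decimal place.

20.0 μg/mL

The dosing interval is 1 half-life, so f = 2^(−1) = 0.5.
Accumulation ratio R = 1/(1 − f) = 1/0.5 = 2/1.
Single-dose peak C₀ = D/Vd = 400/40 = 10 μg/mL.
Steady-state peak Cmax,ss = C₀·R = 10 × 2/1 ≈ 20.000 μg/mL.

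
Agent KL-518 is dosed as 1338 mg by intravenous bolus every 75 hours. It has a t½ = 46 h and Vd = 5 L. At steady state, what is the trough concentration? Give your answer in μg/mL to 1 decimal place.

Over one 75-h interval, 75/46 ≈ 1.6304 half-lives elapse, leaving f ≈ 0.3230 of each dose.
At steady state, accumulation factor R = 1/(1 − e^(−kτ)) ≈ 1.4771.
Single-dose peak C₀ = D/Vd = 1338/5 ≈ 267.600 μg/mL.
Cmax,ss = C₀/(1 − f) ≈ 267.600/0.6770 ≈ 395.273 μg/mL.
Steady-state trough Cmin,ss = Cmax,ss·f ≈ 395.273 × 0.3230 ≈ 127.673 μg/mL.

127.7 μg/mL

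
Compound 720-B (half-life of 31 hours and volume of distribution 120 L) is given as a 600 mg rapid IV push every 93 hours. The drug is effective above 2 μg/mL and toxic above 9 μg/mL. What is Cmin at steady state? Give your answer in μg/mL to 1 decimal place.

0.7 μg/mL

The dosing interval is 3 half-lives, so f = 2^(−3) = 0.125.
Accumulation ratio R = 1/(1 − f) = 1/0.875 = 8/7.
Single-dose peak C₀ = D/Vd = 600/120 = 5 μg/mL.
Steady-state peak Cmax,ss = C₀·R = 5 × 8/7 ≈ 5.714 μg/mL.
Steady-state trough Cmin,ss = Cmax,ss·f ≈ 5.714 × 0.125 ≈ 0.714 μg/mL.
Trough 0.7 μg/mL vs MEC 2 μg/mL: subtherapeutic.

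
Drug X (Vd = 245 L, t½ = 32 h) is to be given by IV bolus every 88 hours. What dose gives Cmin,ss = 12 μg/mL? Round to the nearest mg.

τ/t½ = 88/32 ≈ 2.75, so f = (1/2)^(88/32) ≈ 0.148651.
Cmin,ss = (D/Vd)·f/(1−f), so D = Cmin,ss·Vd·(1−f)/f.
D = 12 × 245 × (1−f)/f ≈ 12 × 245 × 5.72717 ≈ 16837.88 mg.

16838 mg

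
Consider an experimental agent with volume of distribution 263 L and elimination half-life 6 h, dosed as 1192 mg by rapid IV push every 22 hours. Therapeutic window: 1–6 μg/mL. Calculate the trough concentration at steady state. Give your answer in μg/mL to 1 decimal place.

τ/t½ = 22/6 ≈ 3.6667, so fraction remaining f = (1/2)^(22/6) ≈ 0.0787.
Accumulation ratio R = 1/(1 − f) ≈ 1/0.9213 ≈ 1.0854.
Single-dose peak C₀ = D/Vd = 1192/263 ≈ 4.532 μg/mL.
Cmax,ss = C₀/(1 − f) ≈ 4.532/0.9213 ≈ 4.919 μg/mL.
Steady-state trough Cmin,ss = Cmax,ss·f ≈ 4.919 × 0.0787 ≈ 0.387 μg/mL.
Trough 0.4 μg/mL vs MEC 1 μg/mL: subtherapeutic.

0.4 μg/mL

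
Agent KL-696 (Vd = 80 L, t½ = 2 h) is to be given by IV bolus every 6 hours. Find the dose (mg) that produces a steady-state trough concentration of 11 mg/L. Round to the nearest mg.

τ/t½ = 6/2 ≈ 3, so f = (1/2)^(6/2) ≈ 0.125000.
Cmin,ss = (D/Vd)·f/(1−f), so D = Cmin,ss·Vd·(1−f)/f.
D = 11 × 80 × (1−f)/f ≈ 11 × 80 × 7.00000 ≈ 6160.00 mg.

6160 mg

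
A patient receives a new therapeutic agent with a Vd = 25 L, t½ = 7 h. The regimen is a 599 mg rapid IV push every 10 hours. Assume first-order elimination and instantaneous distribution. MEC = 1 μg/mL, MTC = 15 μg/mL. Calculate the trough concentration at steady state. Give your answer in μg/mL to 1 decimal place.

τ/t½ = 10/7 ≈ 1.4286, so fraction remaining f = (1/2)^(10/7) ≈ 0.3715.
At steady state, accumulation factor R = 1/(1 − e^(−kτ)) ≈ 1.5911.
Single-dose peak C₀ = D/Vd = 599/25 ≈ 23.960 μg/mL.
Steady-state peak Cmax,ss = C₀·R ≈ 23.960 × 1.5911 ≈ 38.123 μg/mL.
Steady-state trough Cmin,ss = Cmax,ss·f ≈ 38.123 × 0.3715 ≈ 14.163 μg/mL.
Trough 14.2 μg/mL vs MEC 1 μg/mL: adequate.

14.2 μg/mL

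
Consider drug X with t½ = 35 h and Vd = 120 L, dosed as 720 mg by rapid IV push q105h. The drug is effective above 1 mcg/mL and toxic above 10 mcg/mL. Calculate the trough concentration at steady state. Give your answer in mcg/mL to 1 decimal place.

τ = 105 h = 3 half-lives, so f = (1/2)^3 = 0.125.
At steady state, R = 1/(1 − 0.125) = 8/7.
Single-dose peak C₀ = D/Vd = 720/120 = 6 mcg/mL.
Steady-state peak Cmax,ss = C₀·R = 6 × 8/7 ≈ 6.857 mcg/mL.
Steady-state trough Cmin,ss = Cmax,ss·f ≈ 6.857 × 0.125 ≈ 0.857 mcg/mL.
Trough 0.9 mcg/mL vs MEC 1 mcg/mL: subtherapeutic.

0.9 mcg/mL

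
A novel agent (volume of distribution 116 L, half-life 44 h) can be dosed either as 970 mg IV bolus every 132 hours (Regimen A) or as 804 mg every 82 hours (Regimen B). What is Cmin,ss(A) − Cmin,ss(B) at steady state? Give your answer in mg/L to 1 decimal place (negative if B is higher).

-1.4 mg/L

Regimen A: f = (1/2)^(132/44) ≈ 0.1250; Cmin,ss = (970/116)·f/(1−f) ≈ 1.195 mg/L.
Regimen B: f = (1/2)^(82/44) ≈ 0.2748; Cmin,ss = (804/116)·f/(1−f) ≈ 2.626 mg/L.
Difference ≈ 1.195 − 2.626 ≈ -1.431 mg/L.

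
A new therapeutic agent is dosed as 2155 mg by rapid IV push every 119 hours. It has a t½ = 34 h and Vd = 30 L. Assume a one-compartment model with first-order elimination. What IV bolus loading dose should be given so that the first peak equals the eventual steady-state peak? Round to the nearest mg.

f = (1/2)^(119/34) ≈ 0.088388; accumulation ratio R = 1/(1−f) ≈ 1.09696.
Loading dose to hit Cmax,ss on first dose: D_load = D_maint·R ≈ 2155 × 1.09696 ≈ 2363.95 mg.

2364 mg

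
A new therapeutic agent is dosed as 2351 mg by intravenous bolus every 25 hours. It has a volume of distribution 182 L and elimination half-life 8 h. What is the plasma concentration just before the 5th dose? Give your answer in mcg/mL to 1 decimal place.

1.7 mcg/mL

f = (1/2)^(τ/t½) = (1/2)^(25/8) ≈ 0.1146.
C₀ = D/Vd = 2351/182 ≈ 12.918 mcg/mL.
Before the 5th dose, 4 doses have been given. Superposition: Cmin = C₀·(f + f² + … + f^4).
≈ 12.918 × (0.1146 + 0.0131 + 0.0015 + 0.0002) ≈ 12.918 × 0.1294 ≈ 1.672 mcg/mL.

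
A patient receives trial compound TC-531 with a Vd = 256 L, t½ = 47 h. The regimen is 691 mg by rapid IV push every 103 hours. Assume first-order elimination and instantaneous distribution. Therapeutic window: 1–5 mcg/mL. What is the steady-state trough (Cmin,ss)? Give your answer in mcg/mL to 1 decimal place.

0.8 mcg/mL

τ/t½ = 103/47 ≈ 2.1915, so fraction remaining f = (1/2)^(103/47) ≈ 0.2189.
At steady state, accumulation factor R = 1/(1 − e^(−kτ)) ≈ 1.2802.
Each bolus raises the concentration by D/Vd = 691/256 ≈ 2.699 mcg/mL.
Cmax,ss = C₀/(1 − f) ≈ 2.699/0.7811 ≈ 3.455 mcg/mL.
Steady-state trough Cmin,ss = Cmax,ss·f ≈ 3.455 × 0.2189 ≈ 0.756 mcg/mL.
Trough 0.8 mcg/mL vs MEC 1 mcg/mL: subtherapeutic.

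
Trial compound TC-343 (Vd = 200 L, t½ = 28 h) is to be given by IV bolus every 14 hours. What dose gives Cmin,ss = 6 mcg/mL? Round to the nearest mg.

497 mg

τ/t½ = 14/28 ≈ 0.5, so f = (1/2)^(14/28) ≈ 0.707107.
Cmin,ss = (D/Vd)·f/(1−f), so D = Cmin,ss·Vd·(1−f)/f.
D = 6 × 200 × (1−f)/f ≈ 6 × 200 × 0.41421 ≈ 497.05 mg.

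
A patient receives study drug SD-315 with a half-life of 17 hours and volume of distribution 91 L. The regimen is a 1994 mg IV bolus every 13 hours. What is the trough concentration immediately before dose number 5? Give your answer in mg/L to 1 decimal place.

27.6 mg/L

f = (1/2)^(τ/t½) = (1/2)^(13/17) ≈ 0.5886.
C₀ = D/Vd = 1994/91 ≈ 21.912 mg/L.
Before the 5th dose, 4 doses have been given. Superposition: Cmin = C₀·(f + f² + … + f^4).
≈ 21.912 × (0.5886 + 0.3464 + 0.2039 + 0.1200) ≈ 21.912 × 1.2589 ≈ 27.585 mg/L.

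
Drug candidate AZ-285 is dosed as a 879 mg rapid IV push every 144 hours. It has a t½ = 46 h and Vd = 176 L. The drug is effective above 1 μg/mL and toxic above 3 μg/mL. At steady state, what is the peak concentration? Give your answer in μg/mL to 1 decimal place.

k = ln2/t½ = ln2/46 ≈ 0.015068 h⁻¹; fraction remaining f = e^(−kτ) = e^(−0.015068×144) ≈ 0.1142.
At steady state, accumulation factor R = 1/(1 − e^(−kτ)) ≈ 1.1289.
Each bolus raises the concentration by D/Vd = 879/176 ≈ 4.994 μg/mL.
Steady-state peak Cmax,ss = C₀·R ≈ 4.994 × 1.1289 ≈ 5.638 μg/mL.
Peak 5.6 μg/mL vs MTC 3 μg/mL: exceeds toxic threshold.

5.6 μg/mL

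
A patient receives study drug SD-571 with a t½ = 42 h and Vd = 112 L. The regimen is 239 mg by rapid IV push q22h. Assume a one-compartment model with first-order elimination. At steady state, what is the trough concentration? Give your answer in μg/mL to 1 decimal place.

4.9 μg/mL

k = ln2/t½ = ln2/42 ≈ 0.016504 h⁻¹; fraction remaining f = e^(−kτ) = e^(−0.016504×22) ≈ 0.6955.
Accumulation ratio R = 1/(1 − f) ≈ 1/0.3045 ≈ 3.2841.
Each bolus raises the concentration by D/Vd = 239/112 ≈ 2.134 μg/mL.
Cmax,ss = C₀/(1 − f) ≈ 2.134/0.3045 ≈ 7.008 μg/mL.
Steady-state trough Cmin,ss = Cmax,ss·f ≈ 7.008 × 0.6955 ≈ 4.874 μg/mL.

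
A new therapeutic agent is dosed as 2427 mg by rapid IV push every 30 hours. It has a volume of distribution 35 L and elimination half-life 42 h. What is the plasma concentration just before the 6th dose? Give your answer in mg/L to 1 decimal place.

f = (1/2)^(τ/t½) = (1/2)^(30/42) ≈ 0.6095.
C₀ = D/Vd = 2427/35 ≈ 69.343 mg/L.
Before the 6th dose, 5 doses have been given. Superposition: Cmin = C₀·(f + f² + … + f^5).
≈ 69.343 × (0.6095 + 0.3715 + 0.2264 + 0.1380 + 0.0841) ≈ 69.343 × 1.4295 ≈ 99.126 mg/L.

99.1 mg/L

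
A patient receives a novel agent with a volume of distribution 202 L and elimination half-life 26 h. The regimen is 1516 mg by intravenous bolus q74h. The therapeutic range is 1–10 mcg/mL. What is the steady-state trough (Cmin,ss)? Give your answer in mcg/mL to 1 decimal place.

1.2 mcg/mL

τ/t½ = 74/26 ≈ 2.8462, so fraction remaining f = (1/2)^(74/26) ≈ 0.1391.
Single-dose peak C₀ = D/Vd = 1516/202 ≈ 7.505 mcg/mL.
Steady-state trough Cmin,ss = C₀·f/(1−f) ≈ 7.505 × 0.1391/0.8609 ≈ 1.213 mcg/mL.
Trough 1.2 mcg/mL vs MEC 1 mcg/mL: adequate.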